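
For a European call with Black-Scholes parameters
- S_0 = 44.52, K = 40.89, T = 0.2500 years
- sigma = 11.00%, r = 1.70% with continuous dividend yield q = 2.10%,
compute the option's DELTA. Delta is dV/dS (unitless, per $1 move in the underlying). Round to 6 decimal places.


d1 = 1.5557362187; d2 = 1.5007362187
phi(d1) = 0.1189447565; exp(-qT) = 0.9947637572; exp(-rT) = 0.9957590185
N(d1) = 0.9401145849
Delta = exp(-qT) * N(d1) = 0.9947637572 * 0.9401145849 = 0.935192

Answer: Delta = 0.935192


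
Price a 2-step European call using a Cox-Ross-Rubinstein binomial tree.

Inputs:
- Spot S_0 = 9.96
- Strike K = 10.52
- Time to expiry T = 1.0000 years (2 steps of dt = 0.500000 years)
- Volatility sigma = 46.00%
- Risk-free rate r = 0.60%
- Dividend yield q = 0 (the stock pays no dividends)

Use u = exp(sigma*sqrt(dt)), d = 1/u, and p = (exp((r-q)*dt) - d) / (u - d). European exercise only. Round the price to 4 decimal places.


dt = T/N = 0.500000
u = exp(sigma*sqrt(dt)) = 1.384403; d = 1/u = 0.722333
p = (exp((r-q)*dt) - d) / (u - d) = 0.423930
Discount per step: exp(-r*dt) = 0.997004
Stock lattice S(k, i) with i counting down-moves:
  k=0: S(0,0) = 9.9600
  k=1: S(1,0) = 13.7887; S(1,1) = 7.1944
  k=2: S(2,0) = 19.0891; S(2,1) = 9.9600; S(2,2) = 5.1968
Terminal payoffs V(N, i) = max(S_T - K, 0):
  V(2,0) = 8.569058; V(2,1) = 0.000000; V(2,2) = 0.000000
Backward induction: V(k, i) = exp(-r*dt) * [p * V(k+1, i) + (1-p) * V(k+1, i+1)].
  V(1,0) = exp(-r*dt) * [p*8.569058 + (1-p)*0.000000] = 3.621801
  V(1,1) = exp(-r*dt) * [p*0.000000 + (1-p)*0.000000] = 0.000000
  V(0,0) = exp(-r*dt) * [p*3.621801 + (1-p)*0.000000] = 1.530792

Answer: Price = V(0,0) = 1.5308


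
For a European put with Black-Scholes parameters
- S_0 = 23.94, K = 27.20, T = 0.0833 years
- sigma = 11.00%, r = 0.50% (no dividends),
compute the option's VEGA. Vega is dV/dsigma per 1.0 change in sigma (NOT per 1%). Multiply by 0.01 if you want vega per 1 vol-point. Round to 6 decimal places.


Answer: Vega = 0.000954

Derivation:
d1 = -3.9922563384; d2 = -4.0240042517
phi(d1) = 0.0001380363; exp(-qT) = 1.0000000000; exp(-rT) = 0.9995835867
Vega = S * exp(-qT) * phi(d1) * sqrt(T) = 23.9400 * 1.0000000000 * 0.0001380363 * 0.2886173938 = 0.000954


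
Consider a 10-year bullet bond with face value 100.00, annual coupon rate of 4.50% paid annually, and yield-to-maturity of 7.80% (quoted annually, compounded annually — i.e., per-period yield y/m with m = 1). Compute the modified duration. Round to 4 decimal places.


Answer: Modified duration = 7.4151

Derivation:
Coupon per period c = face * coupon_rate / m = 4.500000
Periods per year m = 1; per-period yield y/m = 0.078000
Number of cashflows N = 10
Cashflows (t years, CF_t, discount factor 1/(1+y/m)^(m*t), PV):
  t = 1.0000: CF_t = 4.500000, DF = 0.927644, PV = 4.174397
  t = 2.0000: CF_t = 4.500000, DF = 0.860523, PV = 3.872353
  t = 3.0000: CF_t = 4.500000, DF = 0.798259, PV = 3.592165
  t = 4.0000: CF_t = 4.500000, DF = 0.740500, PV = 3.332249
  t = 5.0000: CF_t = 4.500000, DF = 0.686920, PV = 3.091140
  t = 6.0000: CF_t = 4.500000, DF = 0.637217, PV = 2.867477
  t = 7.0000: CF_t = 4.500000, DF = 0.591111, PV = 2.659997
  t = 8.0000: CF_t = 4.500000, DF = 0.548340, PV = 2.467530
  t = 9.0000: CF_t = 4.500000, DF = 0.508664, PV = 2.288989
  t = 10.0000: CF_t = 104.500000, DF = 0.471859, PV = 49.309282
Price P = sum_t PV_t = 77.655580
First compute Macaulay numerator sum_t t * PV_t:
  t * PV_t at t = 1.0000: 4.174397
  t * PV_t at t = 2.0000: 7.744707
  t * PV_t at t = 3.0000: 10.776494
  t * PV_t at t = 4.0000: 13.328997
  t * PV_t at t = 5.0000: 15.455701
  t * PV_t at t = 6.0000: 17.204862
  t * PV_t at t = 7.0000: 18.619981
  t * PV_t at t = 8.0000: 19.740239
  t * PV_t at t = 9.0000: 20.600899
  t * PV_t at t = 10.0000: 493.092824
Macaulay duration D = 620.739101 / 77.655580 = 7.993490
Modified duration = D / (1 + y/m) = 7.993490 / (1 + 0.078000) = 7.415111


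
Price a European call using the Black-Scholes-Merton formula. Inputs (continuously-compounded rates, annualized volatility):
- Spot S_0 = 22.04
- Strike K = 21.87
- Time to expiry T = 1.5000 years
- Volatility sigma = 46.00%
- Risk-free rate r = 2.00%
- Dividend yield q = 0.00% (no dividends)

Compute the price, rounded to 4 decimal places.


Answer: Price = 5.2170

Derivation:
d1 = (ln(S/K) + (r - q + 0.5*sigma^2) * T) / (sigma * sqrt(T)) = 0.34868513
d2 = d1 - sigma * sqrt(T) = -0.21469751
exp(-rT) = 0.97044553; exp(-qT) = 1.00000000
C = S_0 * exp(-qT) * N(d1) - K * exp(-rT) * N(d2)
N(d1) = 0.63633715; N(d2) = 0.41500158
C = 22.0400 * 1.00000000 * 0.63633715 - 21.8700 * 0.97044553 * 0.41500158 = 5.2170


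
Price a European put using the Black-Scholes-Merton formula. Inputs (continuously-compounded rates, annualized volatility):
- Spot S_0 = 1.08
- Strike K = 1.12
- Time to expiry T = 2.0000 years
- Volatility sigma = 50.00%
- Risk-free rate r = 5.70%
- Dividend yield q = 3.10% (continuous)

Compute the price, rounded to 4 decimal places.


Answer: Price = 0.2705

Derivation:
d1 = (ln(S/K) + (r - q + 0.5*sigma^2) * T) / (sigma * sqrt(T)) = 0.37566088
d2 = d1 - sigma * sqrt(T) = -0.33144590
exp(-rT) = 0.89225796; exp(-qT) = 0.93988289
P = K * exp(-rT) * N(-d2) - S_0 * exp(-qT) * N(-d1)
N(-d1) = 0.35358451; N(-d2) = 0.62984615
P = 1.1200 * 0.89225796 * 0.62984615 - 1.0800 * 0.93988289 * 0.35358451 = 0.2705


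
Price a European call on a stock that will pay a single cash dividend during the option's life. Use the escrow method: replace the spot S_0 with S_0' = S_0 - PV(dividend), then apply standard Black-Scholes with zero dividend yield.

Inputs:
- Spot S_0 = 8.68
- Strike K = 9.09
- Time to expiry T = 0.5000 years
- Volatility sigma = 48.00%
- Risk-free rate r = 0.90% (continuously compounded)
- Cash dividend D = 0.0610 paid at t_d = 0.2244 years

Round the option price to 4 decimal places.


PV(D) = D * exp(-r * t_d) = 0.0610 * 0.99798244 = 0.06087693
S_0' = S_0 - PV(D) = 8.6800 - 0.06087693 = 8.61912307
d1 = (ln(S_0'/K) + (r + sigma^2/2)*T) / (sigma*sqrt(T)) = 0.02624674
d2 = d1 - sigma*sqrt(T) = -0.31316451
exp(-rT) = 0.99551011
N(d1) = 0.51046973; N(d2) = 0.37707784
C = S_0' * N(d1) - K * exp(-rT) * N(d2) = 8.61912307 * 0.51046973 - 9.0900 * 0.99551011 * 0.37707784 = 0.9876

Answer: Price = 0.9876


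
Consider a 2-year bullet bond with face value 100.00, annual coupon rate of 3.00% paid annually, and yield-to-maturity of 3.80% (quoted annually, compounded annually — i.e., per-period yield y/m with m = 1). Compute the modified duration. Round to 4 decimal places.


Coupon per period c = face * coupon_rate / m = 3.000000
Periods per year m = 1; per-period yield y/m = 0.038000
Number of cashflows N = 2
Cashflows (t years, CF_t, discount factor 1/(1+y/m)^(m*t), PV):
  t = 1.0000: CF_t = 3.000000, DF = 0.963391, PV = 2.890173
  t = 2.0000: CF_t = 103.000000, DF = 0.928122, PV = 95.596616
Price P = sum_t PV_t = 98.486789
First compute Macaulay numerator sum_t t * PV_t:
  t * PV_t at t = 1.0000: 2.890173
  t * PV_t at t = 2.0000: 191.193231
Macaulay duration D = 194.083405 / 98.486789 = 1.970654
Modified duration = D / (1 + y/m) = 1.970654 / (1 + 0.038000) = 1.898511

Answer: Modified duration = 1.8985


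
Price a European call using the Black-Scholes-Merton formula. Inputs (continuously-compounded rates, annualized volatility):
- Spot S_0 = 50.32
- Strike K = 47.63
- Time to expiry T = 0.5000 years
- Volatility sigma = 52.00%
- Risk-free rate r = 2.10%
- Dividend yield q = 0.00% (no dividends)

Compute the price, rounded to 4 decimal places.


d1 = (ln(S/K) + (r - q + 0.5*sigma^2) * T) / (sigma * sqrt(T)) = 0.36182055
d2 = d1 - sigma * sqrt(T) = -0.00587498
exp(-rT) = 0.98955493; exp(-qT) = 1.00000000
C = S_0 * exp(-qT) * N(d1) - K * exp(-rT) * N(d2)
N(d1) = 0.64125693; N(d2) = 0.49765624
C = 50.3200 * 1.00000000 * 0.64125693 - 47.6300 * 0.98955493 * 0.49765624 = 8.8123

Answer: Price = 8.8123


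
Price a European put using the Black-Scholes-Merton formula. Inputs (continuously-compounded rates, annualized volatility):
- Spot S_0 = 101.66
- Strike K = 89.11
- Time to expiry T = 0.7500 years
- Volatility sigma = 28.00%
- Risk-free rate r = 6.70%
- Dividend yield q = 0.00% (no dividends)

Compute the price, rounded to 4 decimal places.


Answer: Price = 2.9366

Derivation:
d1 = (ln(S/K) + (r - q + 0.5*sigma^2) * T) / (sigma * sqrt(T)) = 0.87184984
d2 = d1 - sigma * sqrt(T) = 0.62936273
exp(-rT) = 0.95099165; exp(-qT) = 1.00000000
P = K * exp(-rT) * N(-d2) - S_0 * exp(-qT) * N(-d1)
N(-d1) = 0.19164515; N(-d2) = 0.26455581
P = 89.1100 * 0.95099165 * 0.26455581 - 101.6600 * 1.00000000 * 0.19164515 = 2.9366


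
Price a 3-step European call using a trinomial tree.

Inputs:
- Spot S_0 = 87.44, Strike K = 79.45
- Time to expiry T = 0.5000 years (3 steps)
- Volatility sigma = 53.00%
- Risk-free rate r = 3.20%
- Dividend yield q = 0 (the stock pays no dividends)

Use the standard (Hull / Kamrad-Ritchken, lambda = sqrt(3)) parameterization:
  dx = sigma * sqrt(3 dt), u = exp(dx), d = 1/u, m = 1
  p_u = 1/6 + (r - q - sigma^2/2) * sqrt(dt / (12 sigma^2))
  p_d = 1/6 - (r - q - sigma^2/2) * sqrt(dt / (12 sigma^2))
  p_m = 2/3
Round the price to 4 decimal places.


Answer: Price = V(0,0) = 17.4259

Derivation:
dt = T/N = 0.166667; dx = sigma*sqrt(3*dt) = 0.374767
u = exp(dx) = 1.454652; d = 1/u = 0.687450
p_u = 0.142552, p_m = 0.666667, p_d = 0.190782
Discount per step: exp(-r*dt) = 0.994681
Stock lattice S(k, j) with j the centered position index:
  k=0: S(0,+0) = 87.4400
  k=1: S(1,-1) = 60.1106; S(1,+0) = 87.4400; S(1,+1) = 127.1948
  k=2: S(2,-2) = 41.3230; S(2,-1) = 60.1106; S(2,+0) = 87.4400; S(2,+1) = 127.1948; S(2,+2) = 185.0241
  k=3: S(3,-3) = 28.4075; S(3,-2) = 41.3230; S(3,-1) = 60.1106; S(3,+0) = 87.4400; S(3,+1) = 127.1948; S(3,+2) = 185.0241; S(3,+3) = 269.1456
Terminal payoffs V(N, j) = max(S_T - K, 0):
  V(3,-3) = 0.000000; V(3,-2) = 0.000000; V(3,-1) = 0.000000; V(3,+0) = 7.990000; V(3,+1) = 47.744758; V(3,+2) = 105.574090; V(3,+3) = 189.695635
Backward induction: V(k, j) = exp(-r*dt) * [p_u * V(k+1, j+1) + p_m * V(k+1, j) + p_d * V(k+1, j-1)]
  V(2,-2) = exp(-r*dt) * [p_u*0.000000 + p_m*0.000000 + p_d*0.000000] = 0.000000
  V(2,-1) = exp(-r*dt) * [p_u*7.990000 + p_m*0.000000 + p_d*0.000000] = 1.132929
  V(2,+0) = exp(-r*dt) * [p_u*47.744758 + p_m*7.990000 + p_d*0.000000] = 12.068225
  V(2,+1) = exp(-r*dt) * [p_u*105.574090 + p_m*47.744758 + p_d*7.990000] = 48.146478
  V(2,+2) = exp(-r*dt) * [p_u*189.695635 + p_m*105.574090 + p_d*47.744758] = 105.966315
  V(1,-1) = exp(-r*dt) * [p_u*12.068225 + p_m*1.132929 + p_d*0.000000] = 2.462463
  V(1,+0) = exp(-r*dt) * [p_u*48.146478 + p_m*12.068225 + p_d*1.132929] = 15.044534
  V(1,+1) = exp(-r*dt) * [p_u*105.966315 + p_m*48.146478 + p_d*12.068225] = 49.242395
  V(0,+0) = exp(-r*dt) * [p_u*49.242395 + p_m*15.044534 + p_d*2.462463] = 17.425881


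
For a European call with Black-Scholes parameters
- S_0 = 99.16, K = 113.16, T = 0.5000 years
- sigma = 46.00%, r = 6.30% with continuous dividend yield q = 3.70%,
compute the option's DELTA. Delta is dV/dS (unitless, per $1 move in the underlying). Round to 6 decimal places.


d1 = -0.2034255185; d2 = -0.5286946379
phi(d1) = 0.3907725882; exp(-qT) = 0.9816700746; exp(-rT) = 0.9689909565
N(d1) = 0.4194012279
Delta = exp(-qT) * N(d1) = 0.9816700746 * 0.4194012279 = 0.411714

Answer: Delta = 0.411714


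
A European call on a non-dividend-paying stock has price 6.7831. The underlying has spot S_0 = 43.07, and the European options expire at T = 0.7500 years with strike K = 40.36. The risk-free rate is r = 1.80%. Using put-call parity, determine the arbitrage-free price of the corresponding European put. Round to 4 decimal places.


Put-call parity: C - P = S_0 * exp(-qT) - K * exp(-rT).
S_0 * exp(-qT) = 43.0700 * 1.00000000 = 43.07000000
K * exp(-rT) = 40.3600 * 0.98659072 = 39.81880131
P = C - S*exp(-qT) + K*exp(-rT)
P = 6.7831 - 43.07000000 + 39.81880131 = 3.5319

Answer: Put price = 3.5319


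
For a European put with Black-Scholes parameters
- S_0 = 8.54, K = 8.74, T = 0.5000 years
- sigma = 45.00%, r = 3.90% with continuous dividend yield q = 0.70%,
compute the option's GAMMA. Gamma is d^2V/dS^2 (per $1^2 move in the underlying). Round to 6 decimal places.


d1 = 0.1366313148; d2 = -0.1815667368
phi(d1) = 0.3952358549; exp(-qT) = 0.9965061179; exp(-rT) = 0.9806888952
Gamma = exp(-qT) * phi(d1) / (S * sigma * sqrt(T)) = 0.9965061179 * 0.3952358549 / (8.5400 * 0.4500 * 0.7071067812) = 0.144938

Answer: Gamma = 0.144938


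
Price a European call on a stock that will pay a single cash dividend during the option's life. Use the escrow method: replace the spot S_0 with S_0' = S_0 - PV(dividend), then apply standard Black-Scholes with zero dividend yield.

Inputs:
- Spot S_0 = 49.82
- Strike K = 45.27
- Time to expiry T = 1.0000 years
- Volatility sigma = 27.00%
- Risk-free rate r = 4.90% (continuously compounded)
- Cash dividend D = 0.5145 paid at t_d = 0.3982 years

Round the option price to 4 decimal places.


Answer: Price = 8.6669

Derivation:
PV(D) = D * exp(-r * t_d) = 0.5145 * 0.98067732 = 0.50455848
S_0' = S_0 - PV(D) = 49.8200 - 0.50455848 = 49.31544152
d1 = (ln(S_0'/K) + (r + sigma^2/2)*T) / (sigma*sqrt(T)) = 0.63349143
d2 = d1 - sigma*sqrt(T) = 0.36349143
exp(-rT) = 0.95218113
N(d1) = 0.73679361; N(d2) = 0.64188109
C = S_0' * N(d1) - K * exp(-rT) * N(d2) = 49.31544152 * 0.73679361 - 45.2700 * 0.95218113 * 0.64188109 = 8.6669


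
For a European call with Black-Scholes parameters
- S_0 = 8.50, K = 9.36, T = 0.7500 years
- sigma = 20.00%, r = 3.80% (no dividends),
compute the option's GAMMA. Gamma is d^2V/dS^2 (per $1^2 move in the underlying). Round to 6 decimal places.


d1 = -0.3052977820; d2 = -0.4785028628
phi(d1) = 0.3807768005; exp(-qT) = 1.0000000000; exp(-rT) = 0.9719022941
Gamma = exp(-qT) * phi(d1) / (S * sigma * sqrt(T)) = 1.0000000000 * 0.3807768005 / (8.5000 * 0.2000 * 0.8660254038) = 0.258637

Answer: Gamma = 0.258637


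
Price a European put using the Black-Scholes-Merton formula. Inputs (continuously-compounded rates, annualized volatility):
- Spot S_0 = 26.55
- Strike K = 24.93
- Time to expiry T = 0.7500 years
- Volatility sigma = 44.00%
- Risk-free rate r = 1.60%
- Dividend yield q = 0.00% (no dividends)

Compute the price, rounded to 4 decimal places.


Answer: Price = 2.9819

Derivation:
d1 = (ln(S/K) + (r - q + 0.5*sigma^2) * T) / (sigma * sqrt(T)) = 0.38723893
d2 = d1 - sigma * sqrt(T) = 0.00618775
exp(-rT) = 0.98807171; exp(-qT) = 1.00000000
P = K * exp(-rT) * N(-d2) - S_0 * exp(-qT) * N(-d1)
N(-d1) = 0.34928967; N(-d2) = 0.49753146
P = 24.9300 * 0.98807171 * 0.49753146 - 26.5500 * 1.00000000 * 0.34928967 = 2.9819


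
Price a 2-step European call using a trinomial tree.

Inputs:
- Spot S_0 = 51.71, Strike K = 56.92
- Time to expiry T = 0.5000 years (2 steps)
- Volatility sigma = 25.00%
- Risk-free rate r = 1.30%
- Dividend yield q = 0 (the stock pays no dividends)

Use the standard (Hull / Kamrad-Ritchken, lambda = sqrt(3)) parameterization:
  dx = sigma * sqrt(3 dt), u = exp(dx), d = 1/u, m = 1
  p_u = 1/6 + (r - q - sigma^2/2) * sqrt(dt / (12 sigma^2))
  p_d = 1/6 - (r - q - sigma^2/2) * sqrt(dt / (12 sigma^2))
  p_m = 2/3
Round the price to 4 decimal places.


dt = T/N = 0.250000; dx = sigma*sqrt(3*dt) = 0.216506
u = exp(dx) = 1.241731; d = 1/u = 0.805327
p_u = 0.156130, p_m = 0.666667, p_d = 0.177203
Discount per step: exp(-r*dt) = 0.996755
Stock lattice S(k, j) with j the centered position index:
  k=0: S(0,+0) = 51.7100
  k=1: S(1,-1) = 41.6435; S(1,+0) = 51.7100; S(1,+1) = 64.2099
  k=2: S(2,-2) = 33.5366; S(2,-1) = 41.6435; S(2,+0) = 51.7100; S(2,+1) = 64.2099; S(2,+2) = 79.7314
Terminal payoffs V(N, j) = max(S_T - K, 0):
  V(2,-2) = 0.000000; V(2,-1) = 0.000000; V(2,+0) = 0.000000; V(2,+1) = 7.289909; V(2,+2) = 22.811432
Backward induction: V(k, j) = exp(-r*dt) * [p_u * V(k+1, j+1) + p_m * V(k+1, j) + p_d * V(k+1, j-1)]
  V(1,-1) = exp(-r*dt) * [p_u*0.000000 + p_m*0.000000 + p_d*0.000000] = 0.000000
  V(1,+0) = exp(-r*dt) * [p_u*7.289909 + p_m*0.000000 + p_d*0.000000] = 1.134481
  V(1,+1) = exp(-r*dt) * [p_u*22.811432 + p_m*7.289909 + p_d*0.000000] = 8.394163
  V(0,+0) = exp(-r*dt) * [p_u*8.394163 + p_m*1.134481 + p_d*0.000000] = 2.060195

Answer: Price = V(0,0) = 2.0602


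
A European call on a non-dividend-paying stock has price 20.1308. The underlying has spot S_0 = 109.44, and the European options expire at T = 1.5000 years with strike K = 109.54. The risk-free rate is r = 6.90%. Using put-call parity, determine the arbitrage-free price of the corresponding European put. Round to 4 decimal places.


Put-call parity: C - P = S_0 * exp(-qT) - K * exp(-rT).
S_0 * exp(-qT) = 109.4400 * 1.00000000 = 109.44000000
K * exp(-rT) = 109.5400 * 0.90167602 = 98.76959153
P = C - S*exp(-qT) + K*exp(-rT)
P = 20.1308 - 109.44000000 + 98.76959153 = 9.4604

Answer: Put price = 9.4604


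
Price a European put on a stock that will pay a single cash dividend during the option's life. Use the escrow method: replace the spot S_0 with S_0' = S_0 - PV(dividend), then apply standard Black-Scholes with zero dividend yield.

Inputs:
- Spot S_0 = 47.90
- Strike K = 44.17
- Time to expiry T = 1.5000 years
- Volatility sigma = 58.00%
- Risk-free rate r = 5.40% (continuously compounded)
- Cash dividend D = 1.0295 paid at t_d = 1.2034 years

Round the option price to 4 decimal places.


Answer: Price = 9.2957

Derivation:
PV(D) = D * exp(-r * t_d) = 1.0295 * 0.93708283 = 0.96472677
S_0' = S_0 - PV(D) = 47.9000 - 0.96472677 = 46.93527323
d1 = (ln(S_0'/K) + (r + sigma^2/2)*T) / (sigma*sqrt(T)) = 0.55468788
d2 = d1 - sigma*sqrt(T) = -0.15566414
exp(-rT) = 0.92219369
N(-d1) = 0.28955408; N(-d2) = 0.56185112
P = K * exp(-rT) * N(-d2) - S_0' * N(-d1) = 44.1700 * 0.92219369 * 0.56185112 - 46.93527323 * 0.28955408 = 9.2957


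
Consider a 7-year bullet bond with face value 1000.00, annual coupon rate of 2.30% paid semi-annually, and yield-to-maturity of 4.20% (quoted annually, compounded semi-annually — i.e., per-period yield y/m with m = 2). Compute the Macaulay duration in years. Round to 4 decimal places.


Coupon per period c = face * coupon_rate / m = 11.500000
Periods per year m = 2; per-period yield y/m = 0.021000
Number of cashflows N = 14
Cashflows (t years, CF_t, discount factor 1/(1+y/m)^(m*t), PV):
  t = 0.5000: CF_t = 11.500000, DF = 0.979432, PV = 11.263467
  t = 1.0000: CF_t = 11.500000, DF = 0.959287, PV = 11.031799
  t = 1.5000: CF_t = 11.500000, DF = 0.939556, PV = 10.804897
  t = 2.0000: CF_t = 11.500000, DF = 0.920231, PV = 10.582661
  t = 2.5000: CF_t = 11.500000, DF = 0.901304, PV = 10.364996
  t = 3.0000: CF_t = 11.500000, DF = 0.882766, PV = 10.151808
  t = 3.5000: CF_t = 11.500000, DF = 0.864609, PV = 9.943005
  t = 4.0000: CF_t = 11.500000, DF = 0.846826, PV = 9.738496
  t = 4.5000: CF_t = 11.500000, DF = 0.829408, PV = 9.538194
  t = 5.0000: CF_t = 11.500000, DF = 0.812349, PV = 9.342012
  t = 5.5000: CF_t = 11.500000, DF = 0.795640, PV = 9.149865
  t = 6.0000: CF_t = 11.500000, DF = 0.779276, PV = 8.961670
  t = 6.5000: CF_t = 11.500000, DF = 0.763247, PV = 8.777345
  t = 7.0000: CF_t = 1011.500000, DF = 0.747549, PV = 756.145719
Price P = sum_t PV_t = 885.795934
Macaulay numerator sum_t t * PV_t:
  t * PV_t at t = 0.5000: 5.631734
  t * PV_t at t = 1.0000: 11.031799
  t * PV_t at t = 1.5000: 16.207345
  t * PV_t at t = 2.0000: 21.165321
  t * PV_t at t = 2.5000: 25.912489
  t * PV_t at t = 3.0000: 30.455423
  t * PV_t at t = 3.5000: 34.800517
  t * PV_t at t = 4.0000: 38.953985
  t * PV_t at t = 4.5000: 42.921874
  t * PV_t at t = 5.0000: 46.710060
  t * PV_t at t = 5.5000: 50.324256
  t * PV_t at t = 6.0000: 53.770018
  t * PV_t at t = 6.5000: 57.052746
  t * PV_t at t = 7.0000: 5293.020035
Macaulay duration D = (sum_t t * PV_t) / P = 5727.957604 / 885.795934 = 6.466453

Answer: Macaulay duration = 6.4665 years


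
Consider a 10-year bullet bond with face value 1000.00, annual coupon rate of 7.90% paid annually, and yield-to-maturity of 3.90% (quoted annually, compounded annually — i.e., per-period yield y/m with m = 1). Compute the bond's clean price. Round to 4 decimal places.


Answer: Price = 1326.0570

Derivation:
Coupon per period c = face * coupon_rate / m = 79.000000
Periods per year m = 1; per-period yield y/m = 0.039000
Number of cashflows N = 10
Cashflows (t years, CF_t, discount factor 1/(1+y/m)^(m*t), PV):
  t = 1.0000: CF_t = 79.000000, DF = 0.962464, PV = 76.034649
  t = 2.0000: CF_t = 79.000000, DF = 0.926337, PV = 73.180605
  t = 3.0000: CF_t = 79.000000, DF = 0.891566, PV = 70.433691
  t = 4.0000: CF_t = 79.000000, DF = 0.858100, PV = 67.789886
  t = 5.0000: CF_t = 79.000000, DF = 0.825890, PV = 65.245318
  t = 6.0000: CF_t = 79.000000, DF = 0.794889, PV = 62.796264
  t = 7.0000: CF_t = 79.000000, DF = 0.765052, PV = 60.439138
  t = 8.0000: CF_t = 79.000000, DF = 0.736335, PV = 58.170488
  t = 9.0000: CF_t = 79.000000, DF = 0.708696, PV = 55.986996
  t = 10.0000: CF_t = 1079.000000, DF = 0.682094, PV = 735.979926
Price P = sum_t PV_t = 1326.056960


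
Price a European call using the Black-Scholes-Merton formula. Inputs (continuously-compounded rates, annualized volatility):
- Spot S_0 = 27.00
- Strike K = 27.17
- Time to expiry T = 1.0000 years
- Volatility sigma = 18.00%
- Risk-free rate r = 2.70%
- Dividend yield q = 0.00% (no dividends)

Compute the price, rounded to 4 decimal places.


d1 = (ln(S/K) + (r - q + 0.5*sigma^2) * T) / (sigma * sqrt(T)) = 0.20513024
d2 = d1 - sigma * sqrt(T) = 0.02513024
exp(-rT) = 0.97336124; exp(-qT) = 1.00000000
C = S_0 * exp(-qT) * N(d1) - K * exp(-rT) * N(d2)
N(d1) = 0.58126481; N(d2) = 0.51002446
C = 27.0000 * 1.00000000 * 0.58126481 - 27.1700 * 0.97336124 * 0.51002446 = 2.2059

Answer: Price = 2.2059


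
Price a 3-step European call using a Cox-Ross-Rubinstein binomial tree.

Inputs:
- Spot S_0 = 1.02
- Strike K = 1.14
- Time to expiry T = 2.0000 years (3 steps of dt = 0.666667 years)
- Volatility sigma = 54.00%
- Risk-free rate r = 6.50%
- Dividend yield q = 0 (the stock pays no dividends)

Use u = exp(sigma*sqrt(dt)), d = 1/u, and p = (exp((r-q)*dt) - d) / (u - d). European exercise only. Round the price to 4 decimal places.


Answer: Price = V(0,0) = 0.3285

Derivation:
dt = T/N = 0.666667
u = exp(sigma*sqrt(dt)) = 1.554118; d = 1/u = 0.643452
p = (exp((r-q)*dt) - d) / (u - d) = 0.440155
Discount per step: exp(-r*dt) = 0.957592
Stock lattice S(k, i) with i counting down-moves:
  k=0: S(0,0) = 1.0200
  k=1: S(1,0) = 1.5852; S(1,1) = 0.6563
  k=2: S(2,0) = 2.4636; S(2,1) = 1.0200; S(2,2) = 0.4223
  k=3: S(3,0) = 3.8287; S(3,1) = 1.5852; S(3,2) = 0.6563; S(3,3) = 0.2717
Terminal payoffs V(N, i) = max(S_T - K, 0):
  V(3,0) = 2.688707; V(3,1) = 0.445200; V(3,2) = 0.000000; V(3,3) = 0.000000
Backward induction: V(k, i) = exp(-r*dt) * [p * V(k+1, i) + (1-p) * V(k+1, i+1)].
  V(2,0) = exp(-r*dt) * [p*2.688707 + (1-p)*0.445200] = 1.371933
  V(2,1) = exp(-r*dt) * [p*0.445200 + (1-p)*0.000000] = 0.187647
  V(2,2) = exp(-r*dt) * [p*0.000000 + (1-p)*0.000000] = 0.000000
  V(1,0) = exp(-r*dt) * [p*1.371933 + (1-p)*0.187647] = 0.678853
  V(1,1) = exp(-r*dt) * [p*0.187647 + (1-p)*0.000000] = 0.079091
  V(0,0) = exp(-r*dt) * [p*0.678853 + (1-p)*0.079091] = 0.328530


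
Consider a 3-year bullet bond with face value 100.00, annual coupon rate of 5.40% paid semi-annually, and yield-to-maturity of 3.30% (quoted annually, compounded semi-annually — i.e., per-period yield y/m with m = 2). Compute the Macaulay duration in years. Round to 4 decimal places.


Answer: Macaulay duration = 2.8160 years

Derivation:
Coupon per period c = face * coupon_rate / m = 2.700000
Periods per year m = 2; per-period yield y/m = 0.016500
Number of cashflows N = 6
Cashflows (t years, CF_t, discount factor 1/(1+y/m)^(m*t), PV):
  t = 0.5000: CF_t = 2.700000, DF = 0.983768, PV = 2.656173
  t = 1.0000: CF_t = 2.700000, DF = 0.967799, PV = 2.613058
  t = 1.5000: CF_t = 2.700000, DF = 0.952090, PV = 2.570642
  t = 2.0000: CF_t = 2.700000, DF = 0.936635, PV = 2.528915
  t = 2.5000: CF_t = 2.700000, DF = 0.921432, PV = 2.487865
  t = 3.0000: CF_t = 102.700000, DF = 0.906475, PV = 93.094955
Price P = sum_t PV_t = 105.951608
Macaulay numerator sum_t t * PV_t:
  t * PV_t at t = 0.5000: 1.328087
  t * PV_t at t = 1.0000: 2.613058
  t * PV_t at t = 1.5000: 3.855963
  t * PV_t at t = 2.0000: 5.057830
  t * PV_t at t = 2.5000: 6.219663
  t * PV_t at t = 3.0000: 279.284865
Macaulay duration D = (sum_t t * PV_t) / P = 298.359465 / 105.951608 = 2.815998


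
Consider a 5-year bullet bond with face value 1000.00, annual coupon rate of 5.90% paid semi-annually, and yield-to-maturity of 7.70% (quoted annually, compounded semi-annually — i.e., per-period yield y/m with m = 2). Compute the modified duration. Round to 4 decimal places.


Answer: Modified duration = 4.2119

Derivation:
Coupon per period c = face * coupon_rate / m = 29.500000
Periods per year m = 2; per-period yield y/m = 0.038500
Number of cashflows N = 10
Cashflows (t years, CF_t, discount factor 1/(1+y/m)^(m*t), PV):
  t = 0.5000: CF_t = 29.500000, DF = 0.962927, PV = 28.406355
  t = 1.0000: CF_t = 29.500000, DF = 0.927229, PV = 27.353255
  t = 1.5000: CF_t = 29.500000, DF = 0.892854, PV = 26.339196
  t = 2.0000: CF_t = 29.500000, DF = 0.859754, PV = 25.362731
  t = 2.5000: CF_t = 29.500000, DF = 0.827880, PV = 24.422466
  t = 3.0000: CF_t = 29.500000, DF = 0.797188, PV = 23.517059
  t = 3.5000: CF_t = 29.500000, DF = 0.767635, PV = 22.645218
  t = 4.0000: CF_t = 29.500000, DF = 0.739176, PV = 21.805699
  t = 4.5000: CF_t = 29.500000, DF = 0.711773, PV = 20.997303
  t = 5.0000: CF_t = 1029.500000, DF = 0.685386, PV = 705.604501
Price P = sum_t PV_t = 926.453782
First compute Macaulay numerator sum_t t * PV_t:
  t * PV_t at t = 0.5000: 14.203178
  t * PV_t at t = 1.0000: 27.353255
  t * PV_t at t = 1.5000: 39.508794
  t * PV_t at t = 2.0000: 50.725462
  t * PV_t at t = 2.5000: 61.056165
  t * PV_t at t = 3.0000: 70.551177
  t * PV_t at t = 3.5000: 79.258264
  t * PV_t at t = 4.0000: 87.222795
  t * PV_t at t = 4.5000: 94.487862
  t * PV_t at t = 5.0000: 3528.022503
Macaulay duration D = 4052.389454 / 926.453782 = 4.374087
Modified duration = D / (1 + y/m) = 4.374087 / (1 + 0.038500) = 4.211928


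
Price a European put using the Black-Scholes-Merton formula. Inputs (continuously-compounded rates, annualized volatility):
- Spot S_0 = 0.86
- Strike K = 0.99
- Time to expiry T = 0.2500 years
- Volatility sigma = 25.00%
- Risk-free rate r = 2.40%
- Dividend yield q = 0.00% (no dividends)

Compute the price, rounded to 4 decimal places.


d1 = (ln(S/K) + (r - q + 0.5*sigma^2) * T) / (sigma * sqrt(T)) = -1.01568043
d2 = d1 - sigma * sqrt(T) = -1.14068043
exp(-rT) = 0.99401796; exp(-qT) = 1.00000000
P = K * exp(-rT) * N(-d2) - S_0 * exp(-qT) * N(-d1)
N(-d1) = 0.84510921; N(-d2) = 0.87299853
P = 0.9900 * 0.99401796 * 0.87299853 - 0.8600 * 1.00000000 * 0.84510921 = 0.1323

Answer: Price = 0.1323


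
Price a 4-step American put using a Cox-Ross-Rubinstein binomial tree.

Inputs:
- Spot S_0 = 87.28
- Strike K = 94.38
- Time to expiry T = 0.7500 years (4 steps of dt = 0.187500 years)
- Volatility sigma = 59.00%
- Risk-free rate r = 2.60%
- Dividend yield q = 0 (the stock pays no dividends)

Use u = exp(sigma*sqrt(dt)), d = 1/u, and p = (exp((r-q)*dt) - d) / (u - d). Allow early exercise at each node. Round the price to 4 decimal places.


dt = T/N = 0.187500
u = exp(sigma*sqrt(dt)) = 1.291078; d = 1/u = 0.774547
p = (exp((r-q)*dt) - d) / (u - d) = 0.445937
Discount per step: exp(-r*dt) = 0.995137
Stock lattice S(k, i) with i counting down-moves:
  k=0: S(0,0) = 87.2800
  k=1: S(1,0) = 112.6853; S(1,1) = 67.6024
  k=2: S(2,0) = 145.4855; S(2,1) = 87.2800; S(2,2) = 52.3612
  k=3: S(3,0) = 187.8331; S(3,1) = 112.6853; S(3,2) = 67.6024; S(3,3) = 40.5562
  k=4: S(4,0) = 242.5072; S(4,1) = 145.4855; S(4,2) = 87.2800; S(4,3) = 52.3612; S(4,4) = 31.4127
Terminal payoffs V(N, i) = max(K - S_T, 0):
  V(4,0) = 0.000000; V(4,1) = 0.000000; V(4,2) = 7.100000; V(4,3) = 42.018774; V(4,4) = 62.967328
Backward induction: V(k, i) = exp(-r*dt) * [p * V(k+1, i) + (1-p) * V(k+1, i+1)]; then take max(V_cont, immediate exercise) for American.
  V(3,0) = exp(-r*dt) * [p*0.000000 + (1-p)*0.000000] = 0.000000; exercise = 0.000000; V(3,0) = max -> 0.000000
  V(3,1) = exp(-r*dt) * [p*0.000000 + (1-p)*7.100000] = 3.914718; exercise = 0.000000; V(3,1) = max -> 3.914718
  V(3,2) = exp(-r*dt) * [p*7.100000 + (1-p)*42.018774] = 26.318593; exercise = 26.777576; V(3,2) = max -> 26.777576
  V(3,3) = exp(-r*dt) * [p*42.018774 + (1-p)*62.967328] = 53.364809; exercise = 53.823792; V(3,3) = max -> 53.823792
  V(2,0) = exp(-r*dt) * [p*0.000000 + (1-p)*3.914718] = 2.158453; exercise = 0.000000; V(2,0) = max -> 2.158453
  V(2,1) = exp(-r*dt) * [p*3.914718 + (1-p)*26.777576] = 16.501546; exercise = 7.100000; V(2,1) = max -> 16.501546
  V(2,2) = exp(-r*dt) * [p*26.777576 + (1-p)*53.823792] = 41.559791; exercise = 42.018774; V(2,2) = max -> 42.018774
  V(1,0) = exp(-r*dt) * [p*2.158453 + (1-p)*16.501546] = 10.056289; exercise = 0.000000; V(1,0) = max -> 10.056289
  V(1,1) = exp(-r*dt) * [p*16.501546 + (1-p)*42.018774] = 30.490699; exercise = 26.777576; V(1,1) = max -> 30.490699
  V(0,0) = exp(-r*dt) * [p*10.056289 + (1-p)*30.490699] = 21.274279; exercise = 7.100000; V(0,0) = max -> 21.274279

Answer: Price = V(0,0) = 21.2743


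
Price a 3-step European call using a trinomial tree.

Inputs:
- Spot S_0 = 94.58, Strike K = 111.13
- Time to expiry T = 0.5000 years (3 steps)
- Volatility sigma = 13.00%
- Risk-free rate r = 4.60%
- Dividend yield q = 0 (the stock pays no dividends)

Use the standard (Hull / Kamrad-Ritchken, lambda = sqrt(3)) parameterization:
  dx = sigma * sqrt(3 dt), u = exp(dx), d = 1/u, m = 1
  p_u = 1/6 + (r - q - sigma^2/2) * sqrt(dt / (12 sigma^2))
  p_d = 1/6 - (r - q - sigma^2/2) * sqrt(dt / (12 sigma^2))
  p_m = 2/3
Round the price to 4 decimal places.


dt = T/N = 0.166667; dx = sigma*sqrt(3*dt) = 0.091924
u = exp(dx) = 1.096281; d = 1/u = 0.912175
p_u = 0.200708, p_m = 0.666667, p_d = 0.132626
Discount per step: exp(-r*dt) = 0.992363
Stock lattice S(k, j) with j the centered position index:
  k=0: S(0,+0) = 94.5800
  k=1: S(1,-1) = 86.2735; S(1,+0) = 94.5800; S(1,+1) = 103.6863
  k=2: S(2,-2) = 78.6965; S(2,-1) = 86.2735; S(2,+0) = 94.5800; S(2,+1) = 103.6863; S(2,+2) = 113.6694
  k=3: S(3,-3) = 71.7849; S(3,-2) = 78.6965; S(3,-1) = 86.2735; S(3,+0) = 94.5800; S(3,+1) = 103.6863; S(3,+2) = 113.6694; S(3,+3) = 124.6136
Terminal payoffs V(N, j) = max(S_T - K, 0):
  V(3,-3) = 0.000000; V(3,-2) = 0.000000; V(3,-1) = 0.000000; V(3,+0) = 0.000000; V(3,+1) = 0.000000; V(3,+2) = 2.539351; V(3,+3) = 13.483592
Backward induction: V(k, j) = exp(-r*dt) * [p_u * V(k+1, j+1) + p_m * V(k+1, j) + p_d * V(k+1, j-1)]
  V(2,-2) = exp(-r*dt) * [p_u*0.000000 + p_m*0.000000 + p_d*0.000000] = 0.000000
  V(2,-1) = exp(-r*dt) * [p_u*0.000000 + p_m*0.000000 + p_d*0.000000] = 0.000000
  V(2,+0) = exp(-r*dt) * [p_u*0.000000 + p_m*0.000000 + p_d*0.000000] = 0.000000
  V(2,+1) = exp(-r*dt) * [p_u*2.539351 + p_m*0.000000 + p_d*0.000000] = 0.505774
  V(2,+2) = exp(-r*dt) * [p_u*13.483592 + p_m*2.539351 + p_d*0.000000] = 4.365561
  V(1,-1) = exp(-r*dt) * [p_u*0.000000 + p_m*0.000000 + p_d*0.000000] = 0.000000
  V(1,+0) = exp(-r*dt) * [p_u*0.505774 + p_m*0.000000 + p_d*0.000000] = 0.100737
  V(1,+1) = exp(-r*dt) * [p_u*4.365561 + p_m*0.505774 + p_d*0.000000] = 1.204117
  V(0,+0) = exp(-r*dt) * [p_u*1.204117 + p_m*0.100737 + p_d*0.000000] = 0.306475

Answer: Price = V(0,0) = 0.3065


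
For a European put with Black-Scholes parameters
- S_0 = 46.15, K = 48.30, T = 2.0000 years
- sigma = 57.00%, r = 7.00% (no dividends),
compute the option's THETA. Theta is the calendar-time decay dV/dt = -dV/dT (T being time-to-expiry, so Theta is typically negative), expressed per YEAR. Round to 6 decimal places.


Answer: Theta = -1.440371

Derivation:
d1 = 0.5202388041; d2 = -0.2858629264
phi(d1) = 0.3484492304; exp(-qT) = 1.0000000000; exp(-rT) = 0.8693582354
Theta = -S*exp(-qT)*phi(d1)*sigma/(2*sqrt(T)) + r*K*exp(-rT)*N(-d2) - q*S*exp(-qT)*N(-d1)
N(-d1) = 0.3014485713; N(-d2) = 0.6125084451; sqrt(T) = 1.4142135624
Term 1 = -46.1500 * 1.0000000000 * 0.3484492304 * 0.5700 / (2 * 1.4142135624) = -3.2407167750
Term 2 = 0.0700 * 48.3000 * 0.8693582354 * 0.6125084451 = 1.8003461914
Term 3 = 0 (no dividend yield, q = 0)
Theta = -3.2407167750 + (1.8003461914) + (0.0000000000) = -1.440371


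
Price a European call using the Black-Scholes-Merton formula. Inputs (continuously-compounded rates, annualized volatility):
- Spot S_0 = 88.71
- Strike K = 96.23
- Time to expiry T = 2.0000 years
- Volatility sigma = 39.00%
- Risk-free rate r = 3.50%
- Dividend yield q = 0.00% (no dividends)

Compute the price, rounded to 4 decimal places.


Answer: Price = 18.8817

Derivation:
d1 = (ln(S/K) + (r - q + 0.5*sigma^2) * T) / (sigma * sqrt(T)) = 0.25515942
d2 = d1 - sigma * sqrt(T) = -0.29638387
exp(-rT) = 0.93239382; exp(-qT) = 1.00000000
C = S_0 * exp(-qT) * N(d1) - K * exp(-rT) * N(d2)
N(d1) = 0.60070001; N(d2) = 0.38346847
C = 88.7100 * 1.00000000 * 0.60070001 - 96.2300 * 0.93239382 * 0.38346847 = 18.8817


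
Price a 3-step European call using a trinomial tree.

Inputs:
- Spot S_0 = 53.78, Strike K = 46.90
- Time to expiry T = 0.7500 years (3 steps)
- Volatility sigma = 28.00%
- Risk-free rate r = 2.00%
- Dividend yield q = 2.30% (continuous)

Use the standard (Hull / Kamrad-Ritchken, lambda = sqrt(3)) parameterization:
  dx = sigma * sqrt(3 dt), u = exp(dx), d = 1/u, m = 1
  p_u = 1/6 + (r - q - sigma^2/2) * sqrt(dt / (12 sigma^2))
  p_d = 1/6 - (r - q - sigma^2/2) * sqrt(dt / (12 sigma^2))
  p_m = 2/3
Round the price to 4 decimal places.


dt = T/N = 0.250000; dx = sigma*sqrt(3*dt) = 0.242487
u = exp(dx) = 1.274415; d = 1/u = 0.784674
p_u = 0.144913, p_m = 0.666667, p_d = 0.188420
Discount per step: exp(-r*dt) = 0.995012
Stock lattice S(k, j) with j the centered position index:
  k=0: S(0,+0) = 53.7800
  k=1: S(1,-1) = 42.1998; S(1,+0) = 53.7800; S(1,+1) = 68.5380
  k=2: S(2,-2) = 33.1130; S(2,-1) = 42.1998; S(2,+0) = 53.7800; S(2,+1) = 68.5380; S(2,+2) = 87.3459
  k=3: S(3,-3) = 25.9829; S(3,-2) = 33.1130; S(3,-1) = 42.1998; S(3,+0) = 53.7800; S(3,+1) = 68.5380; S(3,+2) = 87.3459; S(3,+3) = 111.3149
Terminal payoffs V(N, j) = max(S_T - K, 0):
  V(3,-3) = 0.000000; V(3,-2) = 0.000000; V(3,-1) = 0.000000; V(3,+0) = 6.880000; V(3,+1) = 21.638029; V(3,+2) = 40.445881; V(3,+3) = 64.414885
Backward induction: V(k, j) = exp(-r*dt) * [p_u * V(k+1, j+1) + p_m * V(k+1, j) + p_d * V(k+1, j-1)]
  V(2,-2) = exp(-r*dt) * [p_u*0.000000 + p_m*0.000000 + p_d*0.000000] = 0.000000
  V(2,-1) = exp(-r*dt) * [p_u*6.880000 + p_m*0.000000 + p_d*0.000000] = 0.992028
  V(2,+0) = exp(-r*dt) * [p_u*21.638029 + p_m*6.880000 + p_d*0.000000] = 7.683782
  V(2,+1) = exp(-r*dt) * [p_u*40.445881 + p_m*21.638029 + p_d*6.880000] = 21.475172
  V(2,+2) = exp(-r*dt) * [p_u*64.414885 + p_m*40.445881 + p_d*21.638029] = 40.174143
  V(1,-1) = exp(-r*dt) * [p_u*7.683782 + p_m*0.992028 + p_d*0.000000] = 1.765980
  V(1,+0) = exp(-r*dt) * [p_u*21.475172 + p_m*7.683782 + p_d*0.992028] = 8.379467
  V(1,+1) = exp(-r*dt) * [p_u*40.174143 + p_m*21.475172 + p_d*7.683782] = 21.478653
  V(0,+0) = exp(-r*dt) * [p_u*21.478653 + p_m*8.379467 + p_d*1.765980] = 8.986548

Answer: Price = V(0,0) = 8.9865


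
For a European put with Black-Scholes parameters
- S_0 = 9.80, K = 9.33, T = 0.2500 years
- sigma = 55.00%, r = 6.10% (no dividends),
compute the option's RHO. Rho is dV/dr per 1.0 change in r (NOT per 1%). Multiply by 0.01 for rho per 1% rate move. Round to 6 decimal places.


d1 = 0.3716722575; d2 = 0.0966722575
phi(d1) = 0.3723173613; exp(-qT) = 1.0000000000; exp(-rT) = 0.9848656924
N(-d2) = 0.4614933360
Rho = -K*T*exp(-rT)*N(-d2) = -9.3300 * 0.2500 * 0.9848656924 * 0.4614933360 = -1.060142

Answer: Rho = -1.060142


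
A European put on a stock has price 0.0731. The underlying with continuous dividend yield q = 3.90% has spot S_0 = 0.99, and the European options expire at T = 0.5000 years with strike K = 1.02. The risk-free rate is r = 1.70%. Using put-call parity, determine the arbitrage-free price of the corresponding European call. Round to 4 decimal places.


Answer: Call price = 0.0326

Derivation:
Put-call parity: C - P = S_0 * exp(-qT) - K * exp(-rT).
S_0 * exp(-qT) = 0.9900 * 0.98068890 = 0.97088201
K * exp(-rT) = 1.0200 * 0.99153602 = 1.01136674
C = P + S*exp(-qT) - K*exp(-rT)
C = 0.0731 + 0.97088201 - 1.01136674 = 0.0326


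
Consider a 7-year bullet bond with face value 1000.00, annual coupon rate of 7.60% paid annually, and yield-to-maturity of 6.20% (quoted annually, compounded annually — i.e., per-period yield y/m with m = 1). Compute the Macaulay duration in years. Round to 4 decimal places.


Answer: Macaulay duration = 5.7334 years

Derivation:
Coupon per period c = face * coupon_rate / m = 76.000000
Periods per year m = 1; per-period yield y/m = 0.062000
Number of cashflows N = 7
Cashflows (t years, CF_t, discount factor 1/(1+y/m)^(m*t), PV):
  t = 1.0000: CF_t = 76.000000, DF = 0.941620, PV = 71.563089
  t = 2.0000: CF_t = 76.000000, DF = 0.886647, PV = 67.385206
  t = 3.0000: CF_t = 76.000000, DF = 0.834885, PV = 63.451230
  t = 4.0000: CF_t = 76.000000, DF = 0.786144, PV = 59.746920
  t = 5.0000: CF_t = 76.000000, DF = 0.740248, PV = 56.258870
  t = 6.0000: CF_t = 76.000000, DF = 0.697032, PV = 52.974454
  t = 7.0000: CF_t = 1076.000000, DF = 0.656339, PV = 706.221043
Price P = sum_t PV_t = 1077.600812
Macaulay numerator sum_t t * PV_t:
  t * PV_t at t = 1.0000: 71.563089
  t * PV_t at t = 2.0000: 134.770412
  t * PV_t at t = 3.0000: 190.353689
  t * PV_t at t = 4.0000: 238.987682
  t * PV_t at t = 5.0000: 281.294352
  t * PV_t at t = 6.0000: 317.846726
  t * PV_t at t = 7.0000: 4943.547303
Macaulay duration D = (sum_t t * PV_t) / P = 6178.363252 / 1077.600812 = 5.733443


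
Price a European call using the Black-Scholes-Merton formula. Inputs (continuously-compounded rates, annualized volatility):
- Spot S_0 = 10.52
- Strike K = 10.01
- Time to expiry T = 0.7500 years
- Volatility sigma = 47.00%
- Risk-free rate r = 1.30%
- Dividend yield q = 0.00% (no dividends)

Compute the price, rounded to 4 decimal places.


d1 = (ln(S/K) + (r - q + 0.5*sigma^2) * T) / (sigma * sqrt(T)) = 0.34955761
d2 = d1 - sigma * sqrt(T) = -0.05747433
exp(-rT) = 0.99029738; exp(-qT) = 1.00000000
C = S_0 * exp(-qT) * N(d1) - K * exp(-rT) * N(d2)
N(d1) = 0.63666464; N(d2) = 0.47708368
C = 10.5200 * 1.00000000 * 0.63666464 - 10.0100 * 0.99029738 * 0.47708368 = 1.9684

Answer: Price = 1.9684


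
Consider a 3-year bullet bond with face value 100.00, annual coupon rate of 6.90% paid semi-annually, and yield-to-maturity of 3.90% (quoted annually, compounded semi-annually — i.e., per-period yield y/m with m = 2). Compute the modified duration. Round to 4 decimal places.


Coupon per period c = face * coupon_rate / m = 3.450000
Periods per year m = 2; per-period yield y/m = 0.019500
Number of cashflows N = 6
Cashflows (t years, CF_t, discount factor 1/(1+y/m)^(m*t), PV):
  t = 0.5000: CF_t = 3.450000, DF = 0.980873, PV = 3.384012
  t = 1.0000: CF_t = 3.450000, DF = 0.962112, PV = 3.319286
  t = 1.5000: CF_t = 3.450000, DF = 0.943709, PV = 3.255798
  t = 2.0000: CF_t = 3.450000, DF = 0.925659, PV = 3.193524
  t = 2.5000: CF_t = 3.450000, DF = 0.907954, PV = 3.132441
  t = 3.0000: CF_t = 103.450000, DF = 0.890588, PV = 92.131282
Price P = sum_t PV_t = 108.416342
First compute Macaulay numerator sum_t t * PV_t:
  t * PV_t at t = 0.5000: 1.692006
  t * PV_t at t = 1.0000: 3.319286
  t * PV_t at t = 1.5000: 4.883696
  t * PV_t at t = 2.0000: 6.387048
  t * PV_t at t = 2.5000: 7.831103
  t * PV_t at t = 3.0000: 276.393846
Macaulay duration D = 300.506985 / 108.416342 = 2.771787
Modified duration = D / (1 + y/m) = 2.771787 / (1 + 0.019500) = 2.718771

Answer: Modified duration = 2.7188


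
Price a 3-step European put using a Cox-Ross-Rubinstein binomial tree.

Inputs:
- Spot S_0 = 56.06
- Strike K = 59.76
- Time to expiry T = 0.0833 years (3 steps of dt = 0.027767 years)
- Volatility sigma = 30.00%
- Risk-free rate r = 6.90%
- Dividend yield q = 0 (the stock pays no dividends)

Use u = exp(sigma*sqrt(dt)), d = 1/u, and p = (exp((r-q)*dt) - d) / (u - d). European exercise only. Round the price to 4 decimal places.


Answer: Price = V(0,0) = 4.0521

Derivation:
dt = T/N = 0.027767
u = exp(sigma*sqrt(dt)) = 1.051261; d = 1/u = 0.951239
p = (exp((r-q)*dt) - d) / (u - d) = 0.506678
Discount per step: exp(-r*dt) = 0.998086
Stock lattice S(k, i) with i counting down-moves:
  k=0: S(0,0) = 56.0600
  k=1: S(1,0) = 58.9337; S(1,1) = 53.3265
  k=2: S(2,0) = 61.9546; S(2,1) = 56.0600; S(2,2) = 50.7262
  k=3: S(3,0) = 65.1305; S(3,1) = 58.9337; S(3,2) = 53.3265; S(3,3) = 48.2527
Terminal payoffs V(N, i) = max(K - S_T, 0):
  V(3,0) = 0.000000; V(3,1) = 0.826332; V(3,2) = 6.433545; V(3,3) = 11.507263
Backward induction: V(k, i) = exp(-r*dt) * [p * V(k+1, i) + (1-p) * V(k+1, i+1)].
  V(2,0) = exp(-r*dt) * [p*0.000000 + (1-p)*0.826332] = 0.406867
  V(2,1) = exp(-r*dt) * [p*0.826332 + (1-p)*6.433545] = 3.585615
  V(2,2) = exp(-r*dt) * [p*6.433545 + (1-p)*11.507263] = 8.919415
  V(1,0) = exp(-r*dt) * [p*0.406867 + (1-p)*3.585615] = 1.971232
  V(1,1) = exp(-r*dt) * [p*3.585615 + (1-p)*8.919415] = 6.204995
  V(0,0) = exp(-r*dt) * [p*1.971232 + (1-p)*6.204995] = 4.052068
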